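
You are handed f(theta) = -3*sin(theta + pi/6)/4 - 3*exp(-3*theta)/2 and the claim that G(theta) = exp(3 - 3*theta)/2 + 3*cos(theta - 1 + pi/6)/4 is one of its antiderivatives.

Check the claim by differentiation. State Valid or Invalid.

d/dtheta[G] = (-3*exp(-3)*exp(3*theta)*sin(theta - 1 + pi/6) - 6)*exp(3)*exp(-3*theta)/4
d/dtheta[G] - f(theta) = (3*exp(-3)*exp(3*theta)*sin(theta + pi/6) - 3*exp(-3)*exp(3*theta)*sin(theta - 1 + pi/6) - 6 + 6*exp(-3))*exp(3)*exp(-3*theta)/4 != 0.

Invalid: d/dtheta[G] - f = (3*exp(-3)*exp(3*theta)*sin(theta + pi/6) - 3*exp(-3)*exp(3*theta)*sin(theta - 1 + pi/6) - 6 + 6*exp(-3))*exp(3)*exp(-3*theta)/4, which is not 0.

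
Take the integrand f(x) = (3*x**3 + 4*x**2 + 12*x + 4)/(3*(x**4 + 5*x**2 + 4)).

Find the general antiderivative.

Since d/dx undoes antidifferentiation here, F'(x) = f(x) is required of F(x).
Check: d/dx[(3*log(x**2 + 1) + 4*atan(x/2))/6] = (3*x**3 + 4*x**2 + 12*x + 4)/(3*x**4 + 15*x**2 + 12), which equals f(x).

F(x) = (3*log(x**2 + 1) + 4*atan(x/2))/6 + C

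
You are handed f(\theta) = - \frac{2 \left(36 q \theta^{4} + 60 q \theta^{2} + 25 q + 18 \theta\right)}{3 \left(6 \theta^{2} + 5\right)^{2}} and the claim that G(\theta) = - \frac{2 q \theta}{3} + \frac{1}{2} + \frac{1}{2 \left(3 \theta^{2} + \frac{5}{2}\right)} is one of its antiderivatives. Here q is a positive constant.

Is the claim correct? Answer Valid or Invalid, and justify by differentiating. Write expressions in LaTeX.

d/d\theta[G] = \frac{- 72 q \theta^{4} - 120 q \theta^{2} - 50 q - 36 \theta}{108 \theta^{4} + 180 \theta^{2} + 75}
This equals f(\theta) exactly, so the claim holds.

Valid - the claim checks out under differentiation.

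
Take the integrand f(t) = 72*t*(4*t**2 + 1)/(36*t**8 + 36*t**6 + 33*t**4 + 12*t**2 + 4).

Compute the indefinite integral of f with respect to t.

f matches the chain-rule pattern g'(h)*h' with inner function h(t) = 2*t**4 + t**2 + 2/3; substituting u = h(t) collapses the integral.
Check: d/dt[-12/(6*t**4 + 3*t**2 + 2)] = (288*t**3 + 72*t)/(36*t**8 + 36*t**6 + 33*t**4 + 12*t**2 + 4), which equals f(t).

F(t) = -12/(6*t**4 + 3*t**2 + 2) + C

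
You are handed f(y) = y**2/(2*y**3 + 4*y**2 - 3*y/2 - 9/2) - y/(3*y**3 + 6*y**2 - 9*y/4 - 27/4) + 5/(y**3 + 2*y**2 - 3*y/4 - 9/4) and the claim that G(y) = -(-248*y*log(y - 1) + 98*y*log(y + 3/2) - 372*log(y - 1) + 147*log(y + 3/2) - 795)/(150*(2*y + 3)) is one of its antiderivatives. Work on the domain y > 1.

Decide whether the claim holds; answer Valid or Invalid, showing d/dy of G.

d/dy[G] = (6*y**2 - 4*y + 60)/(12*y**3 + 24*y**2 - 9*y - 27)
This equals f(y) exactly, so the claim holds.

Valid - differentiating G returns exactly f.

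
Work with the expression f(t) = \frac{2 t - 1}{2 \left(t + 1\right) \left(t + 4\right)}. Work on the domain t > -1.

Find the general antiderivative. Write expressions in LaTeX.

F(t) = - \frac{\log{\left(t + 1 \right)}}{2} + \frac{3 \log{\left(t + 4 \right)}}{2} + C

Factor the denominator (2 \left(t + 1\right) \left(t + 4\right)) and decompose: f = \frac{3}{2 \left(t + 4\right)} - \frac{1}{2 \left(t + 1\right)}; each piece integrates to a log, atan, or power term.
Check: d/dt[- \frac{\log{\left(t + 1 \right)}}{2} + \frac{3 \log{\left(t + 4 \right)}}{2}] = \frac{2 t - 1}{2 t^{2} + 10 t + 8}, which equals f(t).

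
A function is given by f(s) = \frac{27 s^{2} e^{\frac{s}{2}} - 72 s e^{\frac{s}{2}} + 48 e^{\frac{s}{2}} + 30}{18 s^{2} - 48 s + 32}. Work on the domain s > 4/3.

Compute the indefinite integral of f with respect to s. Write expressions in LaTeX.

F(s) = 3 e^{\frac{s}{2}} - \frac{5}{3 s - 4} + C

Whatever form F(s) takes, F'(s) = f(s) is non-negotiable.
Check: d/ds[3 e^{\frac{s}{2}} - \frac{5}{3 s - 4}] = \frac{27 s^{2} e^{\frac{s}{2}} - 72 s e^{\frac{s}{2}} + 48 e^{\frac{s}{2}} + 30}{18 s^{2} - 48 s + 32} = f(s).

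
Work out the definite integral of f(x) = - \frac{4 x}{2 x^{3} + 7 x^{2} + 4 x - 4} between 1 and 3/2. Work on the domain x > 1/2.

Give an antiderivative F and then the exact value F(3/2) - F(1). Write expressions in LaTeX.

Factor the denominator (\left(x + 2\right)^{2} \left(2 x - 1\right)) and decompose: f = - \frac{8}{25 \left(2 x - 1\right)} + \frac{4}{25 \left(x + 2\right)} - \frac{8}{5 \left(x + 2\right)^{2}}; each piece integrates to a log, atan, or power term.
F(x) = \frac{4 \left(- x \log{\left(x - \frac{1}{2} \right)} + x \log{\left(x + 2 \right)} - 2 \log{\left(x - \frac{1}{2} \right)} + 2 \log{\left(x + 2 \right)} + 10\right)}{25 \left(x + 2\right)} is an antiderivative of f.
Check: d/dx[\frac{4 \left(- x \log{\left(x - \frac{1}{2} \right)} + x \log{\left(x + 2 \right)} - 2 \log{\left(x - \frac{1}{2} \right)} + 2 \log{\left(x + 2 \right)} + 10\right)}{25 \left(x + 2\right)}] = - \frac{4 x}{2 x^{3} + 7 x^{2} + 4 x - 4} = f(x).
F(3/2) = \frac{4 \log{\left(\frac{7}{2} \right)}}{25} + \frac{16}{35}; F(1) = \frac{4 \log{\left(2 \right)}}{25} + \frac{4 \log{\left(3 \right)}}{25} + \frac{8}{15}.
Integral = F(3/2) - F(1) = - \frac{4 \log{\left(3 \right)}}{25} - \frac{4 \log{\left(2 \right)}}{25} - \frac{8}{105} + \frac{4 \log{\left(\frac{7}{2} \right)}}{25}.

Antiderivative: F(x) = \frac{4 \left(- x \log{\left(x - \frac{1}{2} \right)} + x \log{\left(x + 2 \right)} - 2 \log{\left(x - \frac{1}{2} \right)} + 2 \log{\left(x + 2 \right)} + 10\right)}{25 \left(x + 2\right)}; value = - \frac{4 \log{\left(3 \right)}}{25} - \frac{4 \log{\left(2 \right)}}{25} - \frac{8}{105} + \frac{4 \log{\left(\frac{7}{2} \right)}}{25}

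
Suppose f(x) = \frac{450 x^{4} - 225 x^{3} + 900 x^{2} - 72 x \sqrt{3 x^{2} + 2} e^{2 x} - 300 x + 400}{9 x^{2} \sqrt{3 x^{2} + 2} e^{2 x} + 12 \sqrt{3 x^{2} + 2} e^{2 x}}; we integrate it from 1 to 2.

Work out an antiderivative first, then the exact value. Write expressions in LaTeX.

A first test for any F(x): its x-derivative must equal f(x) identically.
F(x) = - \frac{25 \sqrt{3 x^{2} + 2} e^{- 2 x}}{3} - 4 \log{\left(\frac{x^{2}}{2} + \frac{2}{3} \right)} is an antiderivative of f.
Check: d/dx[- \frac{25 \sqrt{3 x^{2} + 2} e^{- 2 x}}{3} - 4 \log{\left(\frac{x^{2}}{2} + \frac{2}{3} \right)}] = \frac{450 x^{4} - 225 x^{3} + 900 x^{2} - 72 x \sqrt{3 x^{2} + 2} e^{2 x} - 300 x + 400}{9 x^{2} \sqrt{3 x^{2} + 2} e^{2 x} + 12 \sqrt{3 x^{2} + 2} e^{2 x}} = f(x).
F(2) = - 4 \log{\left(\frac{8}{3} \right)} - \frac{25 \sqrt{14}}{3 e^{4}}; F(1) = - \frac{25 \sqrt{5}}{3 e^{2}} - 4 \log{\left(\frac{7}{6} \right)}.
Integral = F(2) - F(1) = - 4 \log{\left(\frac{8}{3} \right)} - \frac{25 \sqrt{14}}{3 e^{4}} + 4 \log{\left(\frac{7}{6} \right)} + \frac{25 \sqrt{5}}{3 e^{2}}.

Antiderivative: F(x) = - \frac{25 \sqrt{3 x^{2} + 2} e^{- 2 x}}{3} - 4 \log{\left(\frac{x^{2}}{2} + \frac{2}{3} \right)}; value = - 4 \log{\left(\frac{8}{3} \right)} - \frac{25 \sqrt{14}}{3 e^{4}} + 4 \log{\left(\frac{7}{6} \right)} + \frac{25 \sqrt{5}}{3 e^{2}}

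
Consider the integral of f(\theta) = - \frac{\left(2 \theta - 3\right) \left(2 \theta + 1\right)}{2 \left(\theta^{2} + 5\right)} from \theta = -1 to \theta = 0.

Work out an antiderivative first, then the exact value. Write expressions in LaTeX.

Antiderivative: F(\theta) = - 2 \theta + \log{\left(\theta^{2} + 5 \right)} + \frac{23 \sqrt{5} \operatorname{atan}{\left(\frac{\sqrt{5} \theta}{5} \right)}}{10}; value = -2 - \log{\left(6 \right)} + \log{\left(5 \right)} + \frac{23 \sqrt{5} \operatorname{atan}{\left(\frac{\sqrt{5}}{5} \right)}}{10}

Any candidate F(\theta) must reproduce f(\theta) exactly when differentiated.
F(\theta) = - 2 \theta + \log{\left(\theta^{2} + 5 \right)} + \frac{23 \sqrt{5} \operatorname{atan}{\left(\frac{\sqrt{5} \theta}{5} \right)}}{10} is an antiderivative of f.
Check: d/d\theta[- 2 \theta + \log{\left(\theta^{2} + 5 \right)} + \frac{23 \sqrt{5} \operatorname{atan}{\left(\frac{\sqrt{5} \theta}{5} \right)}}{10}] = \frac{- 4 \theta^{2} + 4 \theta + 3}{2 \theta^{2} + 10}, which equals f(\theta).
F(0) = \log{\left(5 \right)}; F(-1) = - \frac{23 \sqrt{5} \operatorname{atan}{\left(\frac{\sqrt{5}}{5} \right)}}{10} + \log{\left(6 \right)} + 2.
Integral = F(0) - F(-1) = -2 - \log{\left(6 \right)} + \log{\left(5 \right)} + \frac{23 \sqrt{5} \operatorname{atan}{\left(\frac{\sqrt{5}}{5} \right)}}{10}.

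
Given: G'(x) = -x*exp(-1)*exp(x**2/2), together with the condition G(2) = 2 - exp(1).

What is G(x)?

G(x) = 2 - exp(x**2/2 - 1)

The substitution u = x**2/2 - 1 works: G'(x) is exactly (dG/du)*(du/dx) for that inner function.
A general antiderivative is -exp(x**2/2 - 1) + C.
The condition gives C = 2 - exp(1) - (-exp(1)) = 2.
So G(x) = 2 - exp(x**2/2 - 1).
Check: d/dx[2 - exp(x**2/2 - 1)] = -x*exp(-1)*exp(x**2/2) = G'(x).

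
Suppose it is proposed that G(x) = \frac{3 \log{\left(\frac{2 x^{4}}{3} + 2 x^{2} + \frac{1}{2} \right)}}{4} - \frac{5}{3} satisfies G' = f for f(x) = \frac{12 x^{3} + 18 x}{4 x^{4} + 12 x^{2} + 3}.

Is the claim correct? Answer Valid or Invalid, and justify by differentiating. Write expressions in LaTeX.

Valid - differentiating G returns exactly f.

d/dx[G] = \frac{12 x^{3} + 18 x}{4 x^{4} + 12 x^{2} + 3}
This equals f(x) exactly, so the claim holds.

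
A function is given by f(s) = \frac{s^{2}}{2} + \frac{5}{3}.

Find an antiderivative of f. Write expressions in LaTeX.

An antiderivative is F(s) = \frac{s^{3}}{6} + \frac{5 s}{3}.

Whatever form F(s) takes, F'(s) = f(s) is non-negotiable.
Check: d/ds[\frac{s^{3}}{6} + \frac{5 s}{3}] = \frac{s^{2}}{2} + \frac{5}{3} = f(s).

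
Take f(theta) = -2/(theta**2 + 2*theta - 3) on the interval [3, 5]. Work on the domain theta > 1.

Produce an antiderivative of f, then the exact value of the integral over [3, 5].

The denominator factors as (theta - 1)*(theta + 3); partial fractions split f into directly integrable pieces: 1/(2*(theta + 3)) - 1/(2*(theta - 1)).
F(theta) = -log(theta - 1)/2 + log(theta + 3)/2 is an antiderivative of f.
Check: d/dtheta[-log(theta - 1)/2 + log(theta + 3)/2] = -2/(theta**2 + 2*theta - 3) = f(theta).
F(5) = -log(4)/2 + log(8)/2; F(3) = -log(2)/2 + log(6)/2.
Integral = F(5) - F(3) = -log(6)/2 - log(4)/2 + log(2)/2 + log(8)/2.

Antiderivative: F(theta) = -log(theta - 1)/2 + log(theta + 3)/2; value = -log(6)/2 - log(4)/2 + log(2)/2 + log(8)/2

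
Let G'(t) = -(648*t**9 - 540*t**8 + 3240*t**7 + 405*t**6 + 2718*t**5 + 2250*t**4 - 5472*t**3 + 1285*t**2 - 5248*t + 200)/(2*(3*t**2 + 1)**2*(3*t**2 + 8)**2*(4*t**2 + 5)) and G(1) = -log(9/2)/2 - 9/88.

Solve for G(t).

For G(t) to be correct, d/dt[G] must agree with the stated G'(t) identically.
A general antiderivative is -5*t/(4*(3*t**2/2 + 4)) - log(2*t**2 + 5/2)/2 - 3/(2*(3*t**2 + 1)) + C.
The condition gives C = -log(9/2)/2 - 9/88 - (-log(9/2)/2 - 53/88) = 1/2.
So G(t) = -(9*t**4*log(2*t**2 + 5/2) - 9*t**4 + 15*t**3 + 27*t**2*log(2*t**2 + 5/2) - 18*t**2 + 5*t + 8*log(2*t**2 + 5/2) + 16)/(2*(3*t**2 + 1)*(3*t**2 + 8)).
Check: d/dt[-(9*t**4*log(2*t**2 + 5/2) - 9*t**4 + 15*t**3 + 27*t**2*log(2*t**2 + 5/2) - 18*t**2 + 5*t + 8*log(2*t**2 + 5/2) + 16)/(2*(3*t**2 + 1)*(3*t**2 + 8))] = (-648*t**9 + 540*t**8 - 3240*t**7 - 405*t**6 - 2718*t**5 - 2250*t**4 + 5472*t**3 - 1285*t**2 + 5248*t - 200)/(648*t**10 + 4698*t**8 + 11844*t**6 + 12186*t**4 + 4832*t**2 + 640), which equals G'(t).

G(t) = -(9*t**4*log(2*t**2 + 5/2) - 9*t**4 + 15*t**3 + 27*t**2*log(2*t**2 + 5/2) - 18*t**2 + 5*t + 8*log(2*t**2 + 5/2) + 16)/(2*(3*t**2 + 1)*(3*t**2 + 8))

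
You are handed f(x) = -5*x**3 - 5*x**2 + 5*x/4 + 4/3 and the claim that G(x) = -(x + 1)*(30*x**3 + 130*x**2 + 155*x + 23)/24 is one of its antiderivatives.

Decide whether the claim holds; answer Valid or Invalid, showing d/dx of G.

Invalid: d/dx[G] - f = -15*x**2 - 25*x - 35/4, which is not 0.

d/dx[G] = -5*x**3 - 20*x**2 - 95*x/4 - 89/12
d/dx[G] - f(x) = -15*x**2 - 25*x - 35/4 != 0.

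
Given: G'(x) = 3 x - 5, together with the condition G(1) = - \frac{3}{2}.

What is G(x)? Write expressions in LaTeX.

For G(x) to be correct, d/dx[G] must agree with the stated G'(x) identically.
A general antiderivative is \frac{3 x^{2}}{2} - 5 x + 1 + C.
The condition gives C = - \frac{3}{2} - (- \frac{5}{2}) = 1.
So G(x) = \frac{3 x^{2} - 10 x + 4}{2}.
Check: d/dx[\frac{3 x^{2} - 10 x + 4}{2}] = 3 x - 5 = G'(x).

G(x) = \frac{3 x^{2} - 10 x + 4}{2}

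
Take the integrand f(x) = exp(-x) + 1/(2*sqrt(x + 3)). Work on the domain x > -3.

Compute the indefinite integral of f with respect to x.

The integrand splits into summands that can be handled one at a time.
Check: d/dx[(sqrt(x + 3)*exp(x) - 1)*exp(-x)] = (2*sqrt(x + 3) + exp(x))*exp(-x)/(2*sqrt(x + 3)), which equals f(x).

F(x) = (sqrt(x + 3)*exp(x) - 1)*exp(-x) + C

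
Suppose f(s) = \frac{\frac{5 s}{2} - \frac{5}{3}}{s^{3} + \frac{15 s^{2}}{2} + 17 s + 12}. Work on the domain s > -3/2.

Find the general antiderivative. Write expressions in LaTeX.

Factor the denominator (3 \left(s + 2\right) \left(s + 4\right) \left(2 s + 3\right)) and decompose: f = - \frac{26}{3 \left(2 s + 3\right)} - \frac{7}{3 \left(s + 4\right)} + \frac{20}{3 \left(s + 2\right)}; each piece integrates to a log, atan, or power term.
Check: d/ds[- \frac{13 \log{\left(s + \frac{3}{2} \right)}}{3} + \frac{20 \log{\left(s + 2 \right)}}{3} - \frac{7 \log{\left(s + 4 \right)}}{3}] = \frac{15 s - 10}{6 s^{3} + 45 s^{2} + 102 s + 72}, which equals f(s).

F(s) = - \frac{13 \log{\left(s + \frac{3}{2} \right)}}{3} + \frac{20 \log{\left(s + 2 \right)}}{3} - \frac{7 \log{\left(s + 4 \right)}}{3} + C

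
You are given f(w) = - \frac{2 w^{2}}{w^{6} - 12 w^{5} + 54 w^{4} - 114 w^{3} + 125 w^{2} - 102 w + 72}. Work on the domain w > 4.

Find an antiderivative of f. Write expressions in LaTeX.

The denominator factors as \left(w - 4\right) \left(w - 3\right)^{2} \left(w - 2\right) \left(w^{2} + 1\right); partial fractions split f into directly integrable pieces: \frac{9 w + 2}{425 \left(w^{2} + 1\right)} + \frac{4}{5 \left(w - 2\right)} + \frac{3}{25 \left(w - 3\right)} + \frac{9}{5 \left(w - 3\right)^{2}} - \frac{16}{17 \left(w - 4\right)}.
Check: d/dw[\frac{- 800 w \log{\left(w - 4 \right)} + 102 w \log{\left(w - 3 \right)} + 680 w \log{\left(w - 2 \right)} + 9 w \log{\left(w^{2} + 1 \right)} + 4 w \operatorname{atan}{\left(w \right)} + 2400 \log{\left(w - 4 \right)} - 306 \log{\left(w - 3 \right)} - 2040 \log{\left(w - 2 \right)} - 27 \log{\left(w^{2} + 1 \right)} - 12 \operatorname{atan}{\left(w \right)} - 1530}{850 w - 2550}] = - \frac{2 w^{2}}{w^{6} - 12 w^{5} + 54 w^{4} - 114 w^{3} + 125 w^{2} - 102 w + 72} = f(w).

An antiderivative is F(w) = \frac{- 800 w \log{\left(w - 4 \right)} + 102 w \log{\left(w - 3 \right)} + 680 w \log{\left(w - 2 \right)} + 9 w \log{\left(w^{2} + 1 \right)} + 4 w \operatorname{atan}{\left(w \right)} + 2400 \log{\left(w - 4 \right)} - 306 \log{\left(w - 3 \right)} - 2040 \log{\left(w - 2 \right)} - 27 \log{\left(w^{2} + 1 \right)} - 12 \operatorname{atan}{\left(w \right)} - 1530}{850 w - 2550}.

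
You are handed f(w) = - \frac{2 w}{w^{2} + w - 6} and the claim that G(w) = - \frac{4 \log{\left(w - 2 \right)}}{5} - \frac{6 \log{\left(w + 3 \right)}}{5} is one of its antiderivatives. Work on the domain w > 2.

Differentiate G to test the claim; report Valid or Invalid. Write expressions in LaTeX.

Valid. The derivative of G reproduces f.

d/dw[G] = - \frac{2 w}{w^{2} + w - 6}
This equals f(w) exactly, so the claim holds.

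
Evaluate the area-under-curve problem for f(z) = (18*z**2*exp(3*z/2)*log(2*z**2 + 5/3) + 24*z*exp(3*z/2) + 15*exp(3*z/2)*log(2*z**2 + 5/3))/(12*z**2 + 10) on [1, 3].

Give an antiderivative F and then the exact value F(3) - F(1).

f has the shape u'v + uv' for u = exp(3*z/2) and v = log(2*z**2 + 5/3) — it is the derivative of the product u*v.
F(z) = exp(3*z/2)*log(2*z**2 + 5/3) is an antiderivative of f.
Check: d/dz[exp(3*z/2)*log(2*z**2 + 5/3)] = (18*z**2*exp(3*z/2)*log(2*z**2 + 5/3) + 24*z*exp(3*z/2) + 15*exp(3*z/2)*log(2*z**2 + 5/3))/(12*z**2 + 10) = f(z).
F(3) = exp(9/2)*log(59/3); F(1) = exp(3/2)*log(11/3).
Integral = F(3) - F(1) = -exp(3/2)*log(11/3) + exp(9/2)*log(59/3).

Antiderivative: F(z) = exp(3*z/2)*log(2*z**2 + 5/3); value = -exp(3/2)*log(11/3) + exp(9/2)*log(59/3)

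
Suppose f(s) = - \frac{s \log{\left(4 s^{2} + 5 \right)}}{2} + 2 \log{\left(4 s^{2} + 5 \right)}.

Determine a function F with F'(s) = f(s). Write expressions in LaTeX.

An antiderivative is F(s) = - \frac{s^{2} \log{\left(4 s^{2} + 5 \right)}}{4} + \frac{s^{2}}{4} + 2 s \log{\left(4 s^{2} + 5 \right)} - 4 s - \frac{5 \log{\left(s^{2} + \frac{5}{4} \right)}}{16} + 2 \sqrt{5} \operatorname{atan}{\left(\frac{2 \sqrt{5} s}{5} \right)}.

Integrate term by term and add the pieces.
Check: d/ds[- \frac{s^{2} \log{\left(4 s^{2} + 5 \right)}}{4} + \frac{s^{2}}{4} + 2 s \log{\left(4 s^{2} + 5 \right)} - 4 s - \frac{5 \log{\left(s^{2} + \frac{5}{4} \right)}}{16} + 2 \sqrt{5} \operatorname{atan}{\left(\frac{2 \sqrt{5} s}{5} \right)}] = - \frac{s \log{\left(4 s^{2} + 5 \right)}}{2} + 2 \log{\left(4 s^{2} + 5 \right)} = f(s).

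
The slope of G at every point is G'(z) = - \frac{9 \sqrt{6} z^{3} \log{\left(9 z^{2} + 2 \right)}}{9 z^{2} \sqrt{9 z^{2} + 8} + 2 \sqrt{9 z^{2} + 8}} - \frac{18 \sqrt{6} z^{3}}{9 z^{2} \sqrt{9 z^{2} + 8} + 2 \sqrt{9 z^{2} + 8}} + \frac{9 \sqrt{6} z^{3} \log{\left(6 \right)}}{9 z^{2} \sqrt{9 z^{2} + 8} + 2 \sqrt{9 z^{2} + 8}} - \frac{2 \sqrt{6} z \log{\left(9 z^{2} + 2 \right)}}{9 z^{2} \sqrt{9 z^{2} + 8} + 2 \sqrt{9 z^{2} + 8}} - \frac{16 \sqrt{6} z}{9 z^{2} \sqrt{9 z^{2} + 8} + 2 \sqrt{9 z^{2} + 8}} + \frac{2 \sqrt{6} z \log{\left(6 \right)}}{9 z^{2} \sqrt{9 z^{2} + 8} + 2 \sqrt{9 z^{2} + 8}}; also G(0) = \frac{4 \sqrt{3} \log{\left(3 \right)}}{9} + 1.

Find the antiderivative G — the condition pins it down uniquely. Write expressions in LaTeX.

G'(z) has the shape u'v + uv' for u = - \frac{2 \sqrt{\frac{3 z^{2}}{2} + \frac{4}{3}}}{3} and v = \log{\left(\frac{3 z^{2}}{2} + \frac{1}{3} \right)} — it is the derivative of the product u*v.
A general antiderivative is - \frac{2 \sqrt{\frac{3 z^{2}}{2} + \frac{4}{3}} \log{\left(\frac{3 z^{2}}{2} + \frac{1}{3} \right)}}{3} + C.
The condition gives C = \frac{4 \sqrt{3} \log{\left(3 \right)}}{9} + 1 - (\frac{4 \sqrt{3} \log{\left(3 \right)}}{9}) = 1.
So G(z) = - \frac{\sqrt{6} \sqrt{9 z^{2} + 8} \log{\left(\frac{3 z^{2}}{2} + \frac{1}{3} \right)} - 9}{9}.
Check: d/dz[- \frac{\sqrt{6} \sqrt{9 z^{2} + 8} \log{\left(\frac{3 z^{2}}{2} + \frac{1}{3} \right)} - 9}{9}] = \frac{- 9 \sqrt{6} z^{3} \log{\left(9 z^{2} + 2 \right)} - 18 \sqrt{6} z^{3} + 9 \sqrt{6} z^{3} \log{\left(6 \right)} - 2 \sqrt{6} z \log{\left(9 z^{2} + 2 \right)} - 16 \sqrt{6} z + 2 \sqrt{6} z \log{\left(6 \right)}}{9 z^{2} \sqrt{9 z^{2} + 8} + 2 \sqrt{9 z^{2} + 8}}, which equals G'(z).

G(z) = - \frac{\sqrt{6} \sqrt{9 z^{2} + 8} \log{\left(\frac{3 z^{2}}{2} + \frac{1}{3} \right)} - 9}{9}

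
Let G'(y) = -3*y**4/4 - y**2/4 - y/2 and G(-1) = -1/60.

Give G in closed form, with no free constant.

G(y) = -3*y**5/20 - y**3/12 - y**2/4

Integrate term by term and add the pieces.
A general antiderivative is -3*y**5/20 - y**3/12 - y**2/4 + C.
The condition gives C = -1/60 - (-1/60) = 0.
So G(y) = -3*y**5/20 - y**3/12 - y**2/4.
Check: d/dy[-3*y**5/20 - y**3/12 - y**2/4] = -3*y**4/4 - y**2/4 - y/2 = G'(y).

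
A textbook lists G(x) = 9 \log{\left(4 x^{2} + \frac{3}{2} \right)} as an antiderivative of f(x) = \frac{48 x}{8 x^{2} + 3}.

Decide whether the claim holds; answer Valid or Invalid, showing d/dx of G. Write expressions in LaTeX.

d/dx[G] = \frac{144 x}{8 x^{2} + 3}
d/dx[G] - f(x) = \frac{96 x}{8 x^{2} + 3} != 0.

Invalid: d/dx[G] - f = \frac{96 x}{8 x^{2} + 3}, which is not 0.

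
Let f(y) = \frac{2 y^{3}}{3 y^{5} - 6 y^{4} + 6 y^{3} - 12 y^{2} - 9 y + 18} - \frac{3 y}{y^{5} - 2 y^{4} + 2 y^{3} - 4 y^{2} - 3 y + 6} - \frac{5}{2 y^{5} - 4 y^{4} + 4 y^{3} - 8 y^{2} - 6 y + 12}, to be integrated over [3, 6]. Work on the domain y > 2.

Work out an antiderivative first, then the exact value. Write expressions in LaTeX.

Antiderivative: F(y) = - \frac{19 \log{\left(y - 2 \right)}}{126} + \frac{29 \log{\left(y - 1 \right)}}{48} - \frac{\log{\left(y + 1 \right)}}{144} - \frac{25 \log{\left(y^{2} + 3 \right)}}{112} + \frac{5 \sqrt{3} \operatorname{atan}{\left(\frac{\sqrt{3} y}{3} \right)}}{42}; value = - \frac{25 \log{\left(39 \right)}}{112} - \frac{29 \log{\left(2 \right)}}{48} - \frac{5 \sqrt{3} \pi}{126} - \frac{145 \log{\left(4 \right)}}{1008} - \frac{\log{\left(7 \right)}}{144} + \frac{5 \sqrt{3} \operatorname{atan}{\left(2 \sqrt{3} \right)}}{42} + \frac{25 \log{\left(12 \right)}}{112} + \frac{29 \log{\left(5 \right)}}{48}

Factor the denominator (6 \left(y - 2\right) \left(y - 1\right) \left(y + 1\right) \left(y^{2} + 3\right)) and decompose: f = - \frac{5 \left(5 y - 4\right)}{56 \left(y^{2} + 3\right)} - \frac{1}{144 \left(y + 1\right)} + \frac{29}{48 \left(y - 1\right)} - \frac{19}{126 \left(y - 2\right)}; each piece integrates to a log, atan, or power term.
F(y) = - \frac{19 \log{\left(y - 2 \right)}}{126} + \frac{29 \log{\left(y - 1 \right)}}{48} - \frac{\log{\left(y + 1 \right)}}{144} - \frac{25 \log{\left(y^{2} + 3 \right)}}{112} + \frac{5 \sqrt{3} \operatorname{atan}{\left(\frac{\sqrt{3} y}{3} \right)}}{42} is an antiderivative of f.
Check: d/dy[- \frac{19 \log{\left(y - 2 \right)}}{126} + \frac{29 \log{\left(y - 1 \right)}}{48} - \frac{\log{\left(y + 1 \right)}}{144} - \frac{25 \log{\left(y^{2} + 3 \right)}}{112} + \frac{5 \sqrt{3} \operatorname{atan}{\left(\frac{\sqrt{3} y}{3} \right)}}{42}] = \frac{4 y^{3} - 18 y - 15}{6 y^{5} - 12 y^{4} + 12 y^{3} - 24 y^{2} - 18 y + 36}, which equals f(y).
F(6) = - \frac{25 \log{\left(39 \right)}}{112} - \frac{19 \log{\left(4 \right)}}{126} - \frac{\log{\left(7 \right)}}{144} + \frac{5 \sqrt{3} \operatorname{atan}{\left(2 \sqrt{3} \right)}}{42} + \frac{29 \log{\left(5 \right)}}{48}; F(3) = - \frac{25 \log{\left(12 \right)}}{112} - \frac{\log{\left(4 \right)}}{144} + \frac{5 \sqrt{3} \pi}{126} + \frac{29 \log{\left(2 \right)}}{48}.
Integral = F(6) - F(3) = - \frac{25 \log{\left(39 \right)}}{112} - \frac{29 \log{\left(2 \right)}}{48} - \frac{5 \sqrt{3} \pi}{126} - \frac{145 \log{\left(4 \right)}}{1008} - \frac{\log{\left(7 \right)}}{144} + \frac{5 \sqrt{3} \operatorname{atan}{\left(2 \sqrt{3} \right)}}{42} + \frac{25 \log{\left(12 \right)}}{112} + \frac{29 \log{\left(5 \right)}}{48}.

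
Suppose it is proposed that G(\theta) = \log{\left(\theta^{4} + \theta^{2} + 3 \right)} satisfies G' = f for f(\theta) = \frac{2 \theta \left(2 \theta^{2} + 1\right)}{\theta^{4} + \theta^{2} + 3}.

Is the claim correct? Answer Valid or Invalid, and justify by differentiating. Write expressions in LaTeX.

Valid - differentiating G returns exactly f.

d/d\theta[G] = \frac{4 \theta^{3} + 2 \theta}{\theta^{4} + \theta^{2} + 3}
This equals f(\theta) exactly, so the claim holds.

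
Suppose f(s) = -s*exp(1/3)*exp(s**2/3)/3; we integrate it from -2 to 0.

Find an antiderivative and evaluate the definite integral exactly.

f matches the chain-rule pattern g'(h)*h' with inner function h(s) = s**2/3 + 1/3; substituting u = h(s) collapses the integral.
F(s) = -exp(1/3)*exp(s**2/3)/2 is an antiderivative of f.
Check: d/ds[-exp(1/3)*exp(s**2/3)/2] = -s*exp(1/3)*exp(s**2/3)/3 = f(s).
F(0) = -exp(1/3)/2; F(-2) = -exp(5/3)/2.
Integral = F(0) - F(-2) = -exp(1/3)/2 + exp(5/3)/2.

Antiderivative: F(s) = -exp(1/3)*exp(s**2/3)/2; value = -exp(1/3)/2 + exp(5/3)/2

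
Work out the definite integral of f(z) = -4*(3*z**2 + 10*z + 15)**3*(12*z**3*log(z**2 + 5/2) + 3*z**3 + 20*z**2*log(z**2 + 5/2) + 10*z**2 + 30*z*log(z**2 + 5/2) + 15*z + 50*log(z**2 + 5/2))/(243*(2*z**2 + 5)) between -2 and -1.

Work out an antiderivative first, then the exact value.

Antiderivative: F(z) = -z**8*log(z**2 + 5/2)/3 - 40*z**7*log(z**2 + 5/2)/9 - 260*z**6*log(z**2 + 5/2)/9 - 9400*z**5*log(z**2 + 5/2)/81 - 76150*z**4*log(z**2 + 5/2)/243 - 47000*z**3*log(z**2 + 5/2)/81 - 6500*z**2*log(z**2 + 5/2)/9 - 5000*z*log(z**2 + 5/2)/9 - 625*log(z**2 + 5/2)/3; value = -4096*log(7/2)/243 + 2401*log(13/2)/243

f has the shape u'v + uv' for u = -16*(-z**2/2 - 5*z/3 - 5/2)**4/3 and v = log(z**2 + 5/2) — it is the derivative of the product u*v.
F(z) = -z**8*log(z**2 + 5/2)/3 - 40*z**7*log(z**2 + 5/2)/9 - 260*z**6*log(z**2 + 5/2)/9 - 9400*z**5*log(z**2 + 5/2)/81 - 76150*z**4*log(z**2 + 5/2)/243 - 47000*z**3*log(z**2 + 5/2)/81 - 6500*z**2*log(z**2 + 5/2)/9 - 5000*z*log(z**2 + 5/2)/9 - 625*log(z**2 + 5/2)/3 is an antiderivative of f.
Check: d/dz[-z**8*log(z**2 + 5/2)/3 - 40*z**7*log(z**2 + 5/2)/9 - 260*z**6*log(z**2 + 5/2)/9 - 9400*z**5*log(z**2 + 5/2)/81 - 76150*z**4*log(z**2 + 5/2)/243 - 47000*z**3*log(z**2 + 5/2)/81 - 6500*z**2*log(z**2 + 5/2)/9 - 5000*z*log(z**2 + 5/2)/9 - 625*log(z**2 + 5/2)/3] = (-1296*z**9*log(z**2 + 5/2) - 324*z**9 - 15120*z**8*log(z**2 + 5/2) - 4320*z**8 - 87480*z**7*log(z**2 + 5/2) - 28080*z**7 - 319800*z**6*log(z**2 + 5/2) - 112800*z**6 - 819800*z**5*log(z**2 + 5/2) - 304600*z**5 - 1551000*z**4*log(z**2 + 5/2) - 564000*z**4 - 2225000*z**3*log(z**2 + 5/2) - 702000*z**3 - 2385000*z**2*log(z**2 + 5/2) - 540000*z**2 - 1755000*z*log(z**2 + 5/2) - 202500*z - 675000*log(z**2 + 5/2))/(486*z**2 + 1215), which equals f(z).
F(-1) = -4096*log(7/2)/243; F(-2) = -2401*log(13/2)/243.
Integral = F(-1) - F(-2) = -4096*log(7/2)/243 + 2401*log(13/2)/243.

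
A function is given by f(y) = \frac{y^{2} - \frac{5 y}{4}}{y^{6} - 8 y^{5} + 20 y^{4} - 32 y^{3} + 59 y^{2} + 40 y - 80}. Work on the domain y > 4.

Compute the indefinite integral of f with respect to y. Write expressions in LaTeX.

F(y) = \frac{- 5556 y \log{\left(y - 4 \right)} - 1225 y \log{\left(y - 1 \right)} - 3969 y \log{\left(y + 1 \right)} + 5375 y \log{\left(y^{2} + 5 \right)} + 200 \sqrt{5} y \operatorname{atan}{\left(\frac{\sqrt{5} y}{5} \right)} + 22224 \log{\left(y - 4 \right)} + 4900 \log{\left(y - 1 \right)} + 15876 \log{\left(y + 1 \right)} - 21500 \log{\left(y^{2} + 5 \right)} - 800 \sqrt{5} \operatorname{atan}{\left(\frac{\sqrt{5} y}{5} \right)} - 18480}{529200 y - 2116800} + C

The denominator factors as 4 \left(y - 4\right)^{2} \left(y - 1\right) \left(y + 1\right) \left(y^{2} + 5\right); partial fractions split f into directly integrable pieces: \frac{5 \left(43 y + 4\right)}{10584 \left(y^{2} + 5\right)} - \frac{3}{400 \left(y + 1\right)} - \frac{1}{432 \left(y - 1\right)} - \frac{463}{44100 \left(y - 4\right)} + \frac{11}{315 \left(y - 4\right)^{2}}.
Check: d/dy[\frac{- 5556 y \log{\left(y - 4 \right)} - 1225 y \log{\left(y - 1 \right)} - 3969 y \log{\left(y + 1 \right)} + 5375 y \log{\left(y^{2} + 5 \right)} + 200 \sqrt{5} y \operatorname{atan}{\left(\frac{\sqrt{5} y}{5} \right)} + 22224 \log{\left(y - 4 \right)} + 4900 \log{\left(y - 1 \right)} + 15876 \log{\left(y + 1 \right)} - 21500 \log{\left(y^{2} + 5 \right)} - 800 \sqrt{5} \operatorname{atan}{\left(\frac{\sqrt{5} y}{5} \right)} - 18480}{529200 y - 2116800}] = \frac{4 y^{2} - 5 y}{4 y^{6} - 32 y^{5} + 80 y^{4} - 128 y^{3} + 236 y^{2} + 160 y - 320}, which equals f(y).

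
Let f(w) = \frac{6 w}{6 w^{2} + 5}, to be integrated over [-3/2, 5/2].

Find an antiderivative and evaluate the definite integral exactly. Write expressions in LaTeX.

Antiderivative: F(w) = \frac{\log{\left(3 w^{2} + \frac{5}{2} \right)}}{2}; value = - \frac{\log{\left(\frac{37}{4} \right)}}{2} + \frac{\log{\left(\frac{85}{4} \right)}}{2}

f matches the chain-rule pattern g'(h)*h' with inner function h(w) = 3 w^{2} + \frac{5}{2}; substituting u = h(w) collapses the integral.
F(w) = \frac{\log{\left(3 w^{2} + \frac{5}{2} \right)}}{2} is an antiderivative of f.
Check: d/dw[\frac{\log{\left(3 w^{2} + \frac{5}{2} \right)}}{2}] = \frac{6 w}{6 w^{2} + 5} = f(w).
F(5/2) = \frac{\log{\left(\frac{85}{4} \right)}}{2}; F(-3/2) = \frac{\log{\left(\frac{37}{4} \right)}}{2}.
Integral = F(5/2) - F(-3/2) = - \frac{\log{\left(\frac{37}{4} \right)}}{2} + \frac{\log{\left(\frac{85}{4} \right)}}{2}.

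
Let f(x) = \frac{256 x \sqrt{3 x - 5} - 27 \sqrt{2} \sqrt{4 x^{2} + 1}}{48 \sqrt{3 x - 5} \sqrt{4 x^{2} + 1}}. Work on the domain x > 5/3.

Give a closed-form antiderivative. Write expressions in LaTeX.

An antiderivative is F(x) = - \frac{3 \sqrt{\frac{3 x}{2} - \frac{5}{2}}}{4} + \frac{4 \sqrt{4 x^{2} + 1}}{3}.

Any candidate F(x) must reproduce f(x) exactly when differentiated.
Check: d/dx[- \frac{3 \sqrt{\frac{3 x}{2} - \frac{5}{2}}}{4} + \frac{4 \sqrt{4 x^{2} + 1}}{3}] = \frac{256 x \sqrt{3 x - 5} - 27 \sqrt{2} \sqrt{4 x^{2} + 1}}{48 \sqrt{3 x - 5} \sqrt{4 x^{2} + 1}} = f(x).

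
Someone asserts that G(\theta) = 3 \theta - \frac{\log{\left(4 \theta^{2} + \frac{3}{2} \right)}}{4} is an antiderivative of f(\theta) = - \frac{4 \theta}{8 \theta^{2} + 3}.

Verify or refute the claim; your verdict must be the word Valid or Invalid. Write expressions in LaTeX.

d/d\theta[G] = \frac{24 \theta^{2} - 4 \theta + 9}{8 \theta^{2} + 3}
d/d\theta[G] - f(\theta) = 3 != 0.

Invalid: d/d\theta[G] - f = 3, which is not 0.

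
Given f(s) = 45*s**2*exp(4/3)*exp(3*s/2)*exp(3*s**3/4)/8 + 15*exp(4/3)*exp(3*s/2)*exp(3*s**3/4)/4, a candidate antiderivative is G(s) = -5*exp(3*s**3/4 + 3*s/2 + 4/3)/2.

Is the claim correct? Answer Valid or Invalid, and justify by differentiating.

d/ds[G] = -45*s**2*exp(4/3)*exp(3*s/2)*exp(3*s**3/4)/8 - 15*exp(4/3)*exp(3*s/2)*exp(3*s**3/4)/4
d/ds[G] - f(s) = -45*s**2*exp(4/3)*exp(3*s/2)*exp(3*s**3/4)/4 - 15*exp(4/3)*exp(3*s/2)*exp(3*s**3/4)/2 != 0.

Invalid: d/ds[G] - f = -45*s**2*exp(4/3)*exp(3*s/2)*exp(3*s**3/4)/4 - 15*exp(4/3)*exp(3*s/2)*exp(3*s**3/4)/2, which is not 0.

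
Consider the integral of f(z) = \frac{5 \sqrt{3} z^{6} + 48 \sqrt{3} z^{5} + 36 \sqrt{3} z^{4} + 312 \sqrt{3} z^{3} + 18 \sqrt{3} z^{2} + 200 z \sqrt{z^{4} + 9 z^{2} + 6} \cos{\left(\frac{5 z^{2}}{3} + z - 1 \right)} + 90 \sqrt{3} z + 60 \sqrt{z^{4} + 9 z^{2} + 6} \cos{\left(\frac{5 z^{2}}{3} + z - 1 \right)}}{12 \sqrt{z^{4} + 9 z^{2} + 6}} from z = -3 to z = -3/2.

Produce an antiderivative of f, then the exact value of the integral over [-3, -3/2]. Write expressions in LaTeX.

Antiderivative: F(z) = \frac{\sqrt{3} z^{3} \sqrt{z^{4} + 9 z^{2} + 6} + 12 \sqrt{3} z^{2} \sqrt{z^{4} + 9 z^{2} + 6} - 6 \sqrt{3} \sqrt{z^{4} + 9 z^{2} + 6} + 60 \sin{\left(\frac{5 z^{2}}{3} + z - 1 \right)}}{12}; value = - \frac{75 \sqrt{14}}{2} + 5 \sin{\left(\frac{5}{4} \right)} - 5 \sin{\left(11 \right)} + \frac{141 \sqrt{167}}{128}

An antiderivative F(z) passes only if d/dz[F] lands on f(z) exactly.
F(z) = \frac{\sqrt{3} z^{3} \sqrt{z^{4} + 9 z^{2} + 6} + 12 \sqrt{3} z^{2} \sqrt{z^{4} + 9 z^{2} + 6} - 6 \sqrt{3} \sqrt{z^{4} + 9 z^{2} + 6} + 60 \sin{\left(\frac{5 z^{2}}{3} + z - 1 \right)}}{12} is an antiderivative of f.
Check: d/dz[\frac{\sqrt{3} z^{3} \sqrt{z^{4} + 9 z^{2} + 6} + 12 \sqrt{3} z^{2} \sqrt{z^{4} + 9 z^{2} + 6} - 6 \sqrt{3} \sqrt{z^{4} + 9 z^{2} + 6} + 60 \sin{\left(\frac{5 z^{2}}{3} + z - 1 \right)}}{12}] = \frac{5 \sqrt{3} z^{6} + 48 \sqrt{3} z^{5} + 36 \sqrt{3} z^{4} + 312 \sqrt{3} z^{3} + 18 \sqrt{3} z^{2} + 200 z \sqrt{z^{4} + 9 z^{2} + 6} \cos{\left(\frac{5 z^{2}}{3} + z - 1 \right)} + 90 \sqrt{3} z + 60 \sqrt{z^{4} + 9 z^{2} + 6} \cos{\left(\frac{5 z^{2}}{3} + z - 1 \right)}}{12 \sqrt{z^{4} + 9 z^{2} + 6}} = f(z).
F(-3/2) = 5 \sin{\left(\frac{5}{4} \right)} + \frac{141 \sqrt{167}}{128}; F(-3) = 5 \sin{\left(11 \right)} + \frac{75 \sqrt{14}}{2}.
Integral = F(-3/2) - F(-3) = - \frac{75 \sqrt{14}}{2} + 5 \sin{\left(\frac{5}{4} \right)} - 5 \sin{\left(11 \right)} + \frac{141 \sqrt{167}}{128}.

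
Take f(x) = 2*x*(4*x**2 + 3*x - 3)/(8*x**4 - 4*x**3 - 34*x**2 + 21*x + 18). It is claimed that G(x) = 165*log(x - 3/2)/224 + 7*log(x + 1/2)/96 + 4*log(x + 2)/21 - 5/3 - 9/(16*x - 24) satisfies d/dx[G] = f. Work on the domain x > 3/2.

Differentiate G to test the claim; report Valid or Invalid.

Valid - the claim checks out under differentiation.

d/dx[G] = (8*x**3 + 6*x**2 - 6*x)/(8*x**4 - 4*x**3 - 34*x**2 + 21*x + 18)
This equals f(x) exactly, so the claim holds.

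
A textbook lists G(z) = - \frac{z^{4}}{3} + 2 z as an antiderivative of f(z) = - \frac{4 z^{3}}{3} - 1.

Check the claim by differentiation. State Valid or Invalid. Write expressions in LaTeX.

Invalid: d/dz[G] - f = 3, which is not 0.

d/dz[G] = 2 - \frac{4 z^{3}}{3}
d/dz[G] - f(z) = 3 != 0.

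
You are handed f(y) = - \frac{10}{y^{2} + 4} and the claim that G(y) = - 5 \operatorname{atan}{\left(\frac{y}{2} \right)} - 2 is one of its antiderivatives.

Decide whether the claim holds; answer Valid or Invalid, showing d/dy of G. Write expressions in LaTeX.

d/dy[G] = - \frac{10}{y^{2} + 4}
This equals f(y) exactly, so the claim holds.

Valid - the claim checks out under differentiation.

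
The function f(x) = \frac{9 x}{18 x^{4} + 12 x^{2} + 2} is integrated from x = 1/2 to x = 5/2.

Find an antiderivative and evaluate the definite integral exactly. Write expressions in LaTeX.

f matches the chain-rule pattern g'(h)*h' with inner function h(x) = x^{2} + \frac{1}{3}; substituting u = h(x) collapses the integral.
F(x) = - \frac{3}{4 \left(3 x^{2} + 1\right)} is an antiderivative of f.
Check: d/dx[- \frac{3}{4 \left(3 x^{2} + 1\right)}] = \frac{9 x}{18 x^{4} + 12 x^{2} + 2} = f(x).
F(5/2) = - \frac{3}{79}; F(1/2) = - \frac{3}{7}.
Integral = F(5/2) - F(1/2) = \frac{216}{553}.

Antiderivative: F(x) = - \frac{3}{4 \left(3 x^{2} + 1\right)}; value = \frac{216}{553}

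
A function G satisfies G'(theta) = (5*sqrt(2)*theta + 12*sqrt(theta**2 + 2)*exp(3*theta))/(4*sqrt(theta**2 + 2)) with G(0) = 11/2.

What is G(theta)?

G(theta) = 5*sqrt(theta**2/2 + 1)/2 + exp(3*theta) + 2

For G(theta) to be correct, d/dtheta[G] must agree with the stated G'(theta) identically.
A general antiderivative is 5*sqrt(theta**2/2 + 1)/2 + exp(3*theta) + C.
The condition gives C = 11/2 - (7/2) = 2.
So G(theta) = 5*sqrt(theta**2/2 + 1)/2 + exp(3*theta) + 2.
Check: d/dtheta[5*sqrt(theta**2/2 + 1)/2 + exp(3*theta) + 2] = (5*sqrt(2)*theta + 12*sqrt(theta**2 + 2)*exp(3*theta))/(4*sqrt(theta**2 + 2)) = G'(theta).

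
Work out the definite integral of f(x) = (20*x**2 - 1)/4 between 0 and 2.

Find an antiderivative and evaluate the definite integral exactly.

Antiderivative: F(x) = x*(20*x**2 - 3)/12; value = 77/6

A first test for any F(x): its x-derivative must equal f(x) identically.
F(x) = x*(20*x**2 - 3)/12 is an antiderivative of f.
Check: d/dx[x*(20*x**2 - 3)/12] = 5*x**2 - 1/4, which equals f(x).
F(2) = 77/6; F(0) = 0.
Integral = F(2) - F(0) = 77/6.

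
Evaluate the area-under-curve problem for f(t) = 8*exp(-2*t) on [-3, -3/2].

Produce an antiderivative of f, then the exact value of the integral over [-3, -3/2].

Antiderivative: F(t) = -4*exp(-2*t); value = -4*exp(3) + 4*exp(6)

Since d/dt undoes antidifferentiation here, F'(t) = f(t) is required of F(t).
F(t) = -4*exp(-2*t) is an antiderivative of f.
Check: d/dt[-4*exp(-2*t)] = 8*exp(-2*t) = f(t).
F(-3/2) = -4*exp(3); F(-3) = -4*exp(6).
Integral = F(-3/2) - F(-3) = -4*exp(3) + 4*exp(6).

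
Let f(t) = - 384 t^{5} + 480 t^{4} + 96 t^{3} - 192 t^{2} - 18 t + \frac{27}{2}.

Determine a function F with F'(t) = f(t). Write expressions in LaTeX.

f matches the chain-rule pattern g'(h)*h' with inner function h(t) = - 4 t^{2} + 2 t + \frac{3}{2}; substituting u = h(t) collapses the integral.
Check: d/dt[- \frac{\left(8 t^{2} - 4 t - 3\right)^{3}}{8}] = - 384 t^{5} + 480 t^{4} + 96 t^{3} - 192 t^{2} - 18 t + \frac{27}{2} = f(t).

An antiderivative is F(t) = - \frac{\left(8 t^{2} - 4 t - 3\right)^{3}}{8}.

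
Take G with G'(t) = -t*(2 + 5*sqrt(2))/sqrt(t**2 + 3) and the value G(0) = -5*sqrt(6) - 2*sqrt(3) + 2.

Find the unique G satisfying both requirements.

A candidate passes only if d/dt[G] lands on the given G'(t) exactly.
A general antiderivative is -2*sqrt(t**2 + 3) - 5*sqrt(2*t**2 + 6) + C.
The condition gives C = -5*sqrt(6) - 2*sqrt(3) + 2 - (-5*sqrt(6) - 2*sqrt(3)) = 2.
So G(t) = -2*sqrt(t**2 + 3) - 5*sqrt(2*t**2 + 6) + 2.
Check: d/dt[-2*sqrt(t**2 + 3) - 5*sqrt(2*t**2 + 6) + 2] = (-5*sqrt(2)*t - 2*t)/sqrt(t**2 + 3), which equals G'(t).

G(t) = -2*sqrt(t**2 + 3) - 5*sqrt(2*t**2 + 6) + 2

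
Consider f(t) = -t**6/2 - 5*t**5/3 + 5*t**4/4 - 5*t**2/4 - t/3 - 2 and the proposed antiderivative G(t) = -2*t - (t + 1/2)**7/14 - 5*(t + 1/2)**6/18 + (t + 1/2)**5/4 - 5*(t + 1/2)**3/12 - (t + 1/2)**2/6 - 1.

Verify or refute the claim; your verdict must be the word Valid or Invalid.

d/dt[G] = -t**6/2 - 19*t**5/6 - 115*t**4/24 - 35*t**3/12 - 185*t**2/96 - 151*t/96 - 315/128
d/dt[G] - f(t) = -3*t**5/2 - 145*t**4/24 - 35*t**3/12 - 65*t**2/96 - 119*t/96 - 59/128 != 0.

Invalid: d/dt[G] - f = -3*t**5/2 - 145*t**4/24 - 35*t**3/12 - 65*t**2/96 - 119*t/96 - 59/128, which is not 0.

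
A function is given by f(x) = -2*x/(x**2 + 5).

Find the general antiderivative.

f matches the chain-rule pattern g'(h)*h' with inner function h(x) = x**2 + 5; substituting u = h(x) collapses the integral.
Check: d/dx[-log(x**2 + 5)] = -2*x/(x**2 + 5) = f(x).

F(x) = -log(x**2 + 5) + C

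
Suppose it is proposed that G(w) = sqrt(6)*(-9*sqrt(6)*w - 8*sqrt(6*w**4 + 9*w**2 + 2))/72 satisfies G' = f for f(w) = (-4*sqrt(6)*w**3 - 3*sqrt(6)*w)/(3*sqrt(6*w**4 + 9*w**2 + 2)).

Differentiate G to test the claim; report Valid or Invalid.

d/dw[G] = (-16*sqrt(6)*w**3 - 12*sqrt(6)*w - 9*sqrt(6*w**4 + 9*w**2 + 2))/(12*sqrt(6*w**4 + 9*w**2 + 2))
d/dw[G] - f(w) = -3/4 != 0.

Invalid: d/dw[G] - f = -3/4, which is not 0.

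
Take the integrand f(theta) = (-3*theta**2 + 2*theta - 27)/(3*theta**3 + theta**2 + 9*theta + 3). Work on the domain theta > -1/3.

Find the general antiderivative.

Recover f(theta) by differentiating a candidate F(theta); any mismatch rules it out.
Check: d/dtheta[-3*log(3*theta + 1) + log(theta**2 + 3)] = (-3*theta**2 + 2*theta - 27)/(3*theta**3 + theta**2 + 9*theta + 3) = f(theta).

F(theta) = -3*log(3*theta + 1) + log(theta**2 + 3) + C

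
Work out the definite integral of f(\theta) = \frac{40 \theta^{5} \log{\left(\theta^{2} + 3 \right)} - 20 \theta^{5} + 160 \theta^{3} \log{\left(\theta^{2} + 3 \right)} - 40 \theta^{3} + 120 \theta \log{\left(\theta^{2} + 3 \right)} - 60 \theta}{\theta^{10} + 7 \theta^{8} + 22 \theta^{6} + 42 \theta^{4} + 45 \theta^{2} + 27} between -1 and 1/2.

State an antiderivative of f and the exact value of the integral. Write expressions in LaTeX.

Antiderivative: F(\theta) = - \frac{10 \log{\left(\theta^{2} + 3 \right)}}{\theta^{4} + 2 \theta^{2} + 3}; value = - \frac{160 \log{\left(\frac{13}{4} \right)}}{57} + \frac{5 \log{\left(4 \right)}}{3}

f has the shape u'v + uv' for u = - \frac{10}{\theta^{4} + 2 \theta^{2} + 3} and v = \log{\left(\theta^{2} + 3 \right)} — it is the derivative of the product u*v.
F(\theta) = - \frac{10 \log{\left(\theta^{2} + 3 \right)}}{\theta^{4} + 2 \theta^{2} + 3} is an antiderivative of f.
Check: d/d\theta[- \frac{10 \log{\left(\theta^{2} + 3 \right)}}{\theta^{4} + 2 \theta^{2} + 3}] = \frac{40 \theta^{5} \log{\left(\theta^{2} + 3 \right)} - 20 \theta^{5} + 160 \theta^{3} \log{\left(\theta^{2} + 3 \right)} - 40 \theta^{3} + 120 \theta \log{\left(\theta^{2} + 3 \right)} - 60 \theta}{\theta^{10} + 7 \theta^{8} + 22 \theta^{6} + 42 \theta^{4} + 45 \theta^{2} + 27} = f(\theta).
F(1/2) = - \frac{160 \log{\left(\frac{13}{4} \right)}}{57}; F(-1) = - \frac{5 \log{\left(4 \right)}}{3}.
Integral = F(1/2) - F(-1) = - \frac{160 \log{\left(\frac{13}{4} \right)}}{57} + \frac{5 \log{\left(4 \right)}}{3}.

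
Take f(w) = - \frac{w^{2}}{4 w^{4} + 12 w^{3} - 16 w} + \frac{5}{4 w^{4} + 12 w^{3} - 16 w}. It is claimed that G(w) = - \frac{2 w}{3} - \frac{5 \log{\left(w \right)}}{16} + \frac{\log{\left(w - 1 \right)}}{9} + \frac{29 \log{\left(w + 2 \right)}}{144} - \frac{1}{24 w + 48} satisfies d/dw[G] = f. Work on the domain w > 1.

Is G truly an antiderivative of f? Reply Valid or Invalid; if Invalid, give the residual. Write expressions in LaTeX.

d/dw[G] = \frac{- 8 w^{4} - 24 w^{3} - 3 w^{2} + 32 w + 15}{12 w^{4} + 36 w^{3} - 48 w}
d/dw[G] - f(w) = - \frac{2}{3} != 0.

Invalid: d/dw[G] - f = - \frac{2}{3}, which is not 0.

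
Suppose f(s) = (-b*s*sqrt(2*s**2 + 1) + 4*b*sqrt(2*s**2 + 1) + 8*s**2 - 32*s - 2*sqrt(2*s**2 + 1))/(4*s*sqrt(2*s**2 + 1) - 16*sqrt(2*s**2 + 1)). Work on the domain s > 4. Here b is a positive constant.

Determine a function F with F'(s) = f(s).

An antiderivative is F(s) = -b*s/4 + sqrt(2*s**2 + 1) - log(3*s/2 - 6)/2.

Whatever form F(s) takes, F'(s) = f(s) is non-negotiable.
Check: d/ds[-b*s/4 + sqrt(2*s**2 + 1) - log(3*s/2 - 6)/2] = (-b*s*sqrt(2*s**2 + 1) + 4*b*sqrt(2*s**2 + 1) + 8*s**2 - 32*s - 2*sqrt(2*s**2 + 1))/(4*s*sqrt(2*s**2 + 1) - 16*sqrt(2*s**2 + 1)) = f(s).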